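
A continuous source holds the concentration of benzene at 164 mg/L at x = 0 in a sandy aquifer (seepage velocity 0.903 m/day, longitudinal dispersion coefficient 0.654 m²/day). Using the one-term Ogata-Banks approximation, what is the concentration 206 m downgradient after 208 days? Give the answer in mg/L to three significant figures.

22.2 mg/L

For a continuous step input, C/C₀ ≈ ½·erfc((x−vt)/(2√(Dt))).
vt = 0.903 × 208 = 187.824 m and 2√(Dt) = 2√(0.654 × 208) = 23.33 m.
Argument (x−vt)/(2√(Dt)) = (206 − 187.824)/23.33 = 0.7791; ½·erfc(0.7791) = 0.1353.
C = 164 × 0.1353 = 22.2 mg/L.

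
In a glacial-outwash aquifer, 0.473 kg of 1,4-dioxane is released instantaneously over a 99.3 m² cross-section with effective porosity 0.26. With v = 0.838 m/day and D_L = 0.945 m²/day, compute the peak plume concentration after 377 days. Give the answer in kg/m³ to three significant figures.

The peak of an instantaneous 1D plume sits at x = vt; there the Gaussian factor is 1 and C_max = M/(n_e·A·√(4πDt)), where n_e·A is the pore area the mass is dissolved in.
√(4πDt) = √(4π × 0.945 × 377) = 66.91 m, so C_max = 0.473/(0.26 × 99.3 × 66.91) = 0.000274 kg/m³.

0.000274 kg/m³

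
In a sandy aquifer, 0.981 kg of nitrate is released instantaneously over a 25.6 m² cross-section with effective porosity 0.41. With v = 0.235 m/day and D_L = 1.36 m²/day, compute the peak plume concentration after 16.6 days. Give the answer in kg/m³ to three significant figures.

0.00555 kg/m³

The peak of an instantaneous 1D plume sits at x = vt; there the Gaussian factor is 1 and C_max = M/(n_e·A·√(4πDt)), where n_e·A is the pore area the mass is dissolved in.
√(4πDt) = √(4π × 1.36 × 16.6) = 16.84 m, so C_max = 0.981/(0.41 × 25.6 × 16.84) = 0.00555 kg/m³.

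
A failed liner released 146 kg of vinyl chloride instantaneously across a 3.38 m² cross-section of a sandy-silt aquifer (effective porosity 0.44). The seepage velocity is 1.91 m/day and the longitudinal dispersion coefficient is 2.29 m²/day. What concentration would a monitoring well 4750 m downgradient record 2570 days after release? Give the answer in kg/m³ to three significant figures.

0.124 kg/m³

For an instantaneous plane source, C(x,t) = M/(n_e·A·√(4πDt)) · exp(−(x−vt)²/(4Dt)), with n_e·A the pore (flow) area.
Plume center vt = 1.91 × 2570 = 4908.7 m, so the well at 4750 m is 158.7 m upgradient of the peak.
√(4πDt) = 272.0 m, giving peak height M/(n_e·A·√(4πDt)) = 146/(0.44 × 3.38 × 272.0) = 0.3609 kg/m³.
(x−vt)²/(4Dt) = (-158.7)²/(4 × 2.29 × 2570) = 1.070; exp(−1.070) = 0.3430.
C = 0.3609 × 0.3430 = 0.124 kg/m³.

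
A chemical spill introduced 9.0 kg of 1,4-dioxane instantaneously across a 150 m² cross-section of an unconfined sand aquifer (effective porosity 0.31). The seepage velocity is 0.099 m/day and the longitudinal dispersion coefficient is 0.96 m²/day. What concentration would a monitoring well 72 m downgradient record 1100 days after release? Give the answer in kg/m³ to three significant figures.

For an instantaneous plane source, C(x,t) = M/(n_e·A·√(4πDt)) · exp(−(x−vt)²/(4Dt)), with n_e·A the pore (flow) area.
Plume center vt = 0.099 × 1100 = 108.9 m, so the well at 72 m is 36.9 m upgradient of the peak.
√(4πDt) = 115.2 m, giving peak height M/(n_e·A·√(4πDt)) = 9.0/(0.31 × 150 × 115.2) = 0.001680 kg/m³.
(x−vt)²/(4Dt) = (-36.9)²/(4 × 0.96 × 1100) = 0.3224; exp(−0.3224) = 0.7244.
C = 0.001680 × 0.7244 = 0.00122 kg/m³.

0.00122 kg/m³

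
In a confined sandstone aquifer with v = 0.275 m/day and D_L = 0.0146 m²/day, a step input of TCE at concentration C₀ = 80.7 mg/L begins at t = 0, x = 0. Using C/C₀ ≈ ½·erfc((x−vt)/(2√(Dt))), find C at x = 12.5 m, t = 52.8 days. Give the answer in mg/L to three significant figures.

76.5 mg/L

For a continuous step input, C/C₀ ≈ ½·erfc((x−vt)/(2√(Dt))).
vt = 0.275 × 52.8 = 14.52 m and 2√(Dt) = 2√(0.0146 × 52.8) = 1.756 m.
Argument (x−vt)/(2√(Dt)) = (12.5 − 14.52)/1.756 = -1.150; ½·erfc(-1.150) = 0.9481.
C = 80.7 × 0.9481 = 76.5 mg/L.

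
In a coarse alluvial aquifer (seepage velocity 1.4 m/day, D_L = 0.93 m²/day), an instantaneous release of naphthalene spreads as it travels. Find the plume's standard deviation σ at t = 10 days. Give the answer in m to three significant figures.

4.31 m

Dispersive spreading gives a Gaussian with σ² = 2Dt; advection only shifts the center.
σ = √(2 × 0.93 × 10) = 4.31 m.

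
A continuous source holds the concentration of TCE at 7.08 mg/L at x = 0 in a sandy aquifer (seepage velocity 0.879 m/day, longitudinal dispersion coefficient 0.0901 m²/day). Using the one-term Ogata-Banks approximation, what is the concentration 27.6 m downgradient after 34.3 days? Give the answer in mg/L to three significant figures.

6.00 mg/L

For a continuous step input, C/C₀ ≈ ½·erfc((x−vt)/(2√(Dt))).
vt = 0.879 × 34.3 = 30.1497 m and 2√(Dt) = 2√(0.0901 × 34.3) = 3.516 m.
Argument (x−vt)/(2√(Dt)) = (27.6 − 30.1497)/3.516 = -0.7252; ½·erfc(-0.7252) = 0.8475.
C = 7.08 × 0.8475 = 6.00 mg/L.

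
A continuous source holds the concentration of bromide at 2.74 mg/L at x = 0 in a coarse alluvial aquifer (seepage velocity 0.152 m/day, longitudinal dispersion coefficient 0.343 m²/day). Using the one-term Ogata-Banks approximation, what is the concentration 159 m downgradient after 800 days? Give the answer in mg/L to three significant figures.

0.151 mg/L

For a continuous step input, C/C₀ ≈ ½·erfc((x−vt)/(2√(Dt))).
vt = 0.152 × 800 = 121.6 m and 2√(Dt) = 2√(0.343 × 800) = 33.13 m.
Argument (x−vt)/(2√(Dt)) = (159 − 121.6)/33.13 = 1.129; ½·erfc(1.129) = 0.05517.
C = 2.74 × 0.05517 = 0.151 mg/L.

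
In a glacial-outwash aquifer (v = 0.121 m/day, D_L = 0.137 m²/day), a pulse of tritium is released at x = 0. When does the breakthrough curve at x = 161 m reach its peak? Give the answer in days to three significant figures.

1320 days

For the 1D instantaneous-source solution, setting ∂C/∂t = 0 at fixed x gives v²t² + 2Dt − x² = 0, so t = (√(D² + v²x²) − D)/v².
√(D² + v²x²) = √(0.137² + 0.121² × 161²) = 19.48; v² = 0.014641.
t = (19.48 − 0.137)/0.014641 = 1320 days (vs. the pure-advection estimate x/v = 1330 d).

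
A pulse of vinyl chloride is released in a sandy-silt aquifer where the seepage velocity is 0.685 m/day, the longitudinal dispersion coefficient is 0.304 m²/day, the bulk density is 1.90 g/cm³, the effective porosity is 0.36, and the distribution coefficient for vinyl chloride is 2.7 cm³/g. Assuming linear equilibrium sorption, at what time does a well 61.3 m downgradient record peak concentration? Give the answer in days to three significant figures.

1350 days

Retardation factor R = 1 + ρ_b·K_d/n = 1 + 1.90 × 2.7/0.36 = 15.25.
Sorption retards both mechanisms: v_R = v/R = 0.04492 m/day, D_R = D/R = 0.01993 m²/day.
Peak time from v_R²t² + 2D_R t − x² = 0: t = (√(D_R² + v_R²x²) − D_R)/v_R².
√(D_R² + v_R²x²) = √(0.01993² + 0.04492² × 61.3²) = 2.754; v_R² = 0.002018.
t = (2.754 − 0.01993)/0.002018 = 1350 days.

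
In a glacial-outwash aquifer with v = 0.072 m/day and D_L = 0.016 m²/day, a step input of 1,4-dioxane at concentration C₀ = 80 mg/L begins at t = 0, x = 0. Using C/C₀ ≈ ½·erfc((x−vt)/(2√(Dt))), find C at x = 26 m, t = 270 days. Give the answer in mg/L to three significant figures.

1.03 mg/L

For a continuous step input, C/C₀ ≈ ½·erfc((x−vt)/(2√(Dt))).
vt = 0.072 × 270 = 19.44 m and 2√(Dt) = 2√(0.016 × 270) = 4.157 m.
Argument (x−vt)/(2√(Dt)) = (26 − 19.44)/4.157 = 1.578; ½·erfc(1.578) = 0.01282.
C = 80 × 0.01282 = 1.03 mg/L.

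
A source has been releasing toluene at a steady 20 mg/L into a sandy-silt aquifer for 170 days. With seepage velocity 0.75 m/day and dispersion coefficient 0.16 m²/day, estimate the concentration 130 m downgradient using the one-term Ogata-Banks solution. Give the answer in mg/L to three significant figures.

7.35 mg/L

For a continuous step input, C/C₀ ≈ ½·erfc((x−vt)/(2√(Dt))).
vt = 0.75 × 170 = 127.5 m and 2√(Dt) = 2√(0.16 × 170) = 10.43 m.
Argument (x−vt)/(2√(Dt)) = (130 − 127.5)/10.43 = 0.2397; ½·erfc(0.2397) = 0.3673.
C = 20 × 0.3673 = 7.35 mg/L.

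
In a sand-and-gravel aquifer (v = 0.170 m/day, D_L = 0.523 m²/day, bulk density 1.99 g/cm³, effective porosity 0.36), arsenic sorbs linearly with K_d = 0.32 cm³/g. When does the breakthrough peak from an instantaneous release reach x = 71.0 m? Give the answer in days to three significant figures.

1110 days

Retardation factor R = 1 + ρ_b·K_d/n = 1 + 1.99 × 0.32/0.36 = 2.769.
Sorption retards both mechanisms: v_R = v/R = 0.06139 m/day, D_R = D/R = 0.1889 m²/day.
Peak time from v_R²t² + 2D_R t − x² = 0: t = (√(D_R² + v_R²x²) − D_R)/v_R².
√(D_R² + v_R²x²) = √(0.1889² + 0.06139² × 71.0²) = 4.363; v_R² = 0.003769.
t = (4.363 − 0.1889)/0.003769 = 1110 days.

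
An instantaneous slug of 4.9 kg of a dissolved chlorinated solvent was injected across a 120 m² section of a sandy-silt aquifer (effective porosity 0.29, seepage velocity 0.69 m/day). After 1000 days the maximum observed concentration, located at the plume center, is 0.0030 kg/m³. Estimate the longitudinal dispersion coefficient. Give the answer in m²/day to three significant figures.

At the plume center C_max = M/(n_e·A·√(4πDt)), so D = M²/(4πt·(n_e·A·C_max)²).
n_e·A·C_max = 0.29 × 120 × 0.0030 = 0.1044 kg/m.
D = 4.9²/(4π × 1000 × 0.1044²) = 0.175 m²/day.

0.175 m²/day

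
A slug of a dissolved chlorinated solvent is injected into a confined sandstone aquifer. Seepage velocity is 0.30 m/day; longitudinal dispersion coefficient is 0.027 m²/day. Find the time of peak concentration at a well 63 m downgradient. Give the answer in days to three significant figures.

210 days

For the 1D instantaneous-source solution, setting ∂C/∂t = 0 at fixed x gives v²t² + 2Dt − x² = 0, so t = (√(D² + v²x²) − D)/v².
√(D² + v²x²) = √(0.027² + 0.30² × 63²) = 18.90; v² = 0.09.
t = (18.90 − 0.027)/0.09 = 210 days (vs. the pure-advection estimate x/v = 210 d).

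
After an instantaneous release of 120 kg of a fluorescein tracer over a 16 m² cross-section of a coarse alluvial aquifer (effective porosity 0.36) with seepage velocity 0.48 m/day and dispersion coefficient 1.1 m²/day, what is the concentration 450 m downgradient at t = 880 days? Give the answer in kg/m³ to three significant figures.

0.155 kg/m³

For an instantaneous plane source, C(x,t) = M/(n_e·A·√(4πDt)) · exp(−(x−vt)²/(4Dt)), with n_e·A the pore (flow) area.
Plume center vt = 0.48 × 880 = 422.4 m, so the well at 450 m is 27.6 m downgradient of the peak.
√(4πDt) = 110.3 m, giving peak height M/(n_e·A·√(4πDt)) = 120/(0.36 × 16 × 110.3) = 0.1889 kg/m³.
(x−vt)²/(4Dt) = (27.6)²/(4 × 1.1 × 880) = 0.1967; exp(−0.1967) = 0.8214.
C = 0.1889 × 0.8214 = 0.155 kg/m³.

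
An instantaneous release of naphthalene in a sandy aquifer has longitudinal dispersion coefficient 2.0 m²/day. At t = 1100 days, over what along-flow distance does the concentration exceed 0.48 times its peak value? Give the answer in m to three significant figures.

The plume is Gaussian with σ = √(2Dt) = √(2 × 2.0 × 1100) = 66.33 m.
C/C_peak = exp(−Δx²/(2σ²)) = 0.48 ⇒ Δx = σ·√(−2 ln 0.48) = 66.33 × 1.212 = 80.39 m.
Width = 2Δx = 161 m.

161 m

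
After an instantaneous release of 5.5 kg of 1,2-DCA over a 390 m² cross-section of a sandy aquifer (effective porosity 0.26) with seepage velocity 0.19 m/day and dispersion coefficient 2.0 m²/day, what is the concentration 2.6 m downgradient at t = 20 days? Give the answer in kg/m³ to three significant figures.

For an instantaneous plane source, C(x,t) = M/(n_e·A·√(4πDt)) · exp(−(x−vt)²/(4Dt)), with n_e·A the pore (flow) area.
Plume center vt = 0.19 × 20 = 3.8 m, so the well at 2.6 m is 1.2 m upgradient of the peak.
√(4πDt) = 22.42 m, giving peak height M/(n_e·A·√(4πDt)) = 5.5/(0.26 × 390 × 22.42) = 0.002419 kg/m³.
(x−vt)²/(4Dt) = (-1.2)²/(4 × 2.0 × 20) = 0.009000; exp(−0.009000) = 0.9910.
C = 0.002419 × 0.9910 = 0.00240 kg/m³.

0.00240 kg/m³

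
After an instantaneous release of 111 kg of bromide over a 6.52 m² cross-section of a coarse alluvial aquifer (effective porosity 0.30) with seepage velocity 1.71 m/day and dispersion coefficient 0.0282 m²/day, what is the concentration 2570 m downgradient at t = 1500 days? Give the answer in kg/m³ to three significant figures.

For an instantaneous plane source, C(x,t) = M/(n_e·A·√(4πDt)) · exp(−(x−vt)²/(4Dt)), with n_e·A the pore (flow) area.
Plume center vt = 1.71 × 1500 = 2565 m, so the well at 2570 m is 5 m downgradient of the peak.
√(4πDt) = 23.06 m, giving peak height M/(n_e·A·√(4πDt)) = 111/(0.30 × 6.52 × 23.06) = 2.461 kg/m³.
(x−vt)²/(4Dt) = (5)²/(4 × 0.0282 × 1500) = 0.1478; exp(−0.1478) = 0.8626.
C = 2.461 × 0.8626 = 2.12 kg/m³.

2.12 kg/m³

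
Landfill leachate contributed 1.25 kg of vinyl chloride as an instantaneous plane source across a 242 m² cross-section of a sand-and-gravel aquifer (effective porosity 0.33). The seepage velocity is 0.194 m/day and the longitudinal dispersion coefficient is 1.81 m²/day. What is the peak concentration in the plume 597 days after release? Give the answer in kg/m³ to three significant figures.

0.000134 kg/m³

The peak of an instantaneous 1D plume sits at x = vt; there the Gaussian factor is 1 and C_max = M/(n_e·A·√(4πDt)), where n_e·A is the pore area the mass is dissolved in.
√(4πDt) = √(4π × 1.81 × 597) = 116.5 m, so C_max = 1.25/(0.33 × 242 × 116.5) = 0.000134 kg/m³.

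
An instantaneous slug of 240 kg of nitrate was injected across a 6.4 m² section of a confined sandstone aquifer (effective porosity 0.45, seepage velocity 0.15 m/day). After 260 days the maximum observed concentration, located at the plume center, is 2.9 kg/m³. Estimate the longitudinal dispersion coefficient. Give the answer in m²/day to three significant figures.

0.253 m²/day

At the plume center C_max = M/(n_e·A·√(4πDt)), so D = M²/(4πt·(n_e·A·C_max)²).
n_e·A·C_max = 0.45 × 6.4 × 2.9 = 8.352 kg/m.
D = 240²/(4π × 260 × 8.352²) = 0.253 m²/day.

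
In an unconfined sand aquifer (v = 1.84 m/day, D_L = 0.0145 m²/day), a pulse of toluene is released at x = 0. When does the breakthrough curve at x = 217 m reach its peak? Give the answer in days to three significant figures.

118 days

For the 1D instantaneous-source solution, setting ∂C/∂t = 0 at fixed x gives v²t² + 2Dt − x² = 0, so t = (√(D² + v²x²) − D)/v².
√(D² + v²x²) = √(0.0145² + 1.84² × 217²) = 399.3; v² = 3.3856.
t = (399.3 − 0.0145)/3.3856 = 118 days (vs. the pure-advection estimate x/v = 118 d).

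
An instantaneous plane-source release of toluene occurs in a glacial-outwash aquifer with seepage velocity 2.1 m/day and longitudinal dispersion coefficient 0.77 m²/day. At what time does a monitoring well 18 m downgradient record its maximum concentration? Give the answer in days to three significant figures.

For the 1D instantaneous-source solution, setting ∂C/∂t = 0 at fixed x gives v²t² + 2Dt − x² = 0, so t = (√(D² + v²x²) − D)/v².
√(D² + v²x²) = √(0.77² + 2.1² × 18²) = 37.81; v² = 4.41.
t = (37.81 − 0.77)/4.41 = 8.40 days (vs. the pure-advection estimate x/v = 8.57 d).

8.40 days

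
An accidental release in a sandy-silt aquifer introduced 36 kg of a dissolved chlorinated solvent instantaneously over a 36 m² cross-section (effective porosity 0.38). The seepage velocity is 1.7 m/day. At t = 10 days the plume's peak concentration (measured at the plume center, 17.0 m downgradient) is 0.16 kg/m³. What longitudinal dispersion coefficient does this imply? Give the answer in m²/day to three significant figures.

At the plume center C_max = M/(n_e·A·√(4πDt)), so D = M²/(4πt·(n_e·A·C_max)²).
n_e·A·C_max = 0.38 × 36 × 0.16 = 2.189 kg/m.
D = 36²/(4π × 10 × 2.189²) = 2.15 m²/day.

2.15 m²/day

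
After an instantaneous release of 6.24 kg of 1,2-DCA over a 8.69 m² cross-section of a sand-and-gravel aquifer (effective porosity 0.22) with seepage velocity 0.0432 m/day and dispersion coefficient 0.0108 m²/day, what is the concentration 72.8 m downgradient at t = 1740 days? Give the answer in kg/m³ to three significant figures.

For an instantaneous plane source, C(x,t) = M/(n_e·A·√(4πDt)) · exp(−(x−vt)²/(4Dt)), with n_e·A the pore (flow) area.
Plume center vt = 0.0432 × 1740 = 75.168 m, so the well at 72.8 m is 2.368 m upgradient of the peak.
√(4πDt) = 15.37 m, giving peak height M/(n_e·A·√(4πDt)) = 6.24/(0.22 × 8.69 × 15.37) = 0.2124 kg/m³.
(x−vt)²/(4Dt) = (-2.368)²/(4 × 0.0108 × 1740) = 0.07460; exp(−0.07460) = 0.9281.
C = 0.2124 × 0.9281 = 0.197 kg/m³.

0.197 kg/m³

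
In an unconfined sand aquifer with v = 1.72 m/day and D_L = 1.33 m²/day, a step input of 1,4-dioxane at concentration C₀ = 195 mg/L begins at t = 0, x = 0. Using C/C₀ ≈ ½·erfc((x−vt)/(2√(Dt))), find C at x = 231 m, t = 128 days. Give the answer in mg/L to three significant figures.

For a continuous step input, C/C₀ ≈ ½·erfc((x−vt)/(2√(Dt))).
vt = 1.72 × 128 = 220.16 m and 2√(Dt) = 2√(1.33 × 128) = 26.10 m.
Argument (x−vt)/(2√(Dt)) = (231 − 220.16)/26.10 = 0.4153; ½·erfc(0.4153) = 0.2785.
C = 195 × 0.2785 = 54.3 mg/L.

54.3 mg/L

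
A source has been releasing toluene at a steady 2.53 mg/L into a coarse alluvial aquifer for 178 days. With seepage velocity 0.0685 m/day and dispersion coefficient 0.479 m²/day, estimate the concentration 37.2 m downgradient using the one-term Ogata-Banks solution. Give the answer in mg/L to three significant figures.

For a continuous step input, C/C₀ ≈ ½·erfc((x−vt)/(2√(Dt))).
vt = 0.0685 × 178 = 12.193 m and 2√(Dt) = 2√(0.479 × 178) = 18.47 m.
Argument (x−vt)/(2√(Dt)) = (37.2 − 12.193)/18.47 = 1.354; ½·erfc(1.354) = 0.02776.
C = 2.53 × 0.02776 = 0.0702 mg/L.

0.0702 mg/L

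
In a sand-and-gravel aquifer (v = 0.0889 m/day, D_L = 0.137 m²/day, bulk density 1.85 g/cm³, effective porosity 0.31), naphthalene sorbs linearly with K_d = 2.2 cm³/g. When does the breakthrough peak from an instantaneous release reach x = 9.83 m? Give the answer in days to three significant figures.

1340 days

Retardation factor R = 1 + ρ_b·K_d/n = 1 + 1.85 × 2.2/0.31 = 14.13.
Sorption retards both mechanisms: v_R = v/R = 0.006292 m/day, D_R = D/R = 0.009696 m²/day.
Peak time from v_R²t² + 2D_R t − x² = 0: t = (√(D_R² + v_R²x²) − D_R)/v_R².
√(D_R² + v_R²x²) = √(0.009696² + 0.006292² × 9.83²) = 0.06261; v_R² = 3.959e-05.
t = (0.06261 − 0.009696)/3.959e-05 = 1340 days.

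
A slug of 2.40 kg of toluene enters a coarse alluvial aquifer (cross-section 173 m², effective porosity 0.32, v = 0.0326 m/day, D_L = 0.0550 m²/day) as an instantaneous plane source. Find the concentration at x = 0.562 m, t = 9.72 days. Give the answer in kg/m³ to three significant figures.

0.0163 kg/m³

For an instantaneous plane source, C(x,t) = M/(n_e·A·√(4πDt)) · exp(−(x−vt)²/(4Dt)), with n_e·A the pore (flow) area.
Plume center vt = 0.0326 × 9.72 = 0.316872 m, so the well at 0.562 m is 0.245128 m downgradient of the peak.
√(4πDt) = 2.592 m, giving peak height M/(n_e·A·√(4πDt)) = 2.40/(0.32 × 173 × 2.592) = 0.01673 kg/m³.
(x−vt)²/(4Dt) = (0.245128)²/(4 × 0.0550 × 9.72) = 0.02810; exp(−0.02810) = 0.9723.
C = 0.01673 × 0.9723 = 0.0163 kg/m³.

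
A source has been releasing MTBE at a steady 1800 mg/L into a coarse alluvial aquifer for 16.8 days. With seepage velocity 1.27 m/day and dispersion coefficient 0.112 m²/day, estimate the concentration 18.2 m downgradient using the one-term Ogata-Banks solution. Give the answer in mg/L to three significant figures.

For a continuous step input, C/C₀ ≈ ½·erfc((x−vt)/(2√(Dt))).
vt = 1.27 × 16.8 = 21.336 m and 2√(Dt) = 2√(0.112 × 16.8) = 2.743 m.
Argument (x−vt)/(2√(Dt)) = (18.2 − 21.336)/2.743 = -1.143; ½·erfc(-1.143) = 0.9470.
C = 1800 × 0.9470 = 1700 mg/L.

1700 mg/L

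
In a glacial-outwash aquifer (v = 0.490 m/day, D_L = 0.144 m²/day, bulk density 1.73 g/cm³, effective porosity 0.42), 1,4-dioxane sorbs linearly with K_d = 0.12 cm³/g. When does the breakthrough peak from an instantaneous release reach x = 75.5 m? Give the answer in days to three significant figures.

229 days

Retardation factor R = 1 + ρ_b·K_d/n = 1 + 1.73 × 0.12/0.42 = 1.494.
Sorption retards both mechanisms: v_R = v/R = 0.3280 m/day, D_R = D/R = 0.09639 m²/day.
Peak time from v_R²t² + 2D_R t − x² = 0: t = (√(D_R² + v_R²x²) − D_R)/v_R².
√(D_R² + v_R²x²) = √(0.09639² + 0.3280² × 75.5²) = 24.76; v_R² = 0.1076.
t = (24.76 − 0.09639)/0.1076 = 229 days.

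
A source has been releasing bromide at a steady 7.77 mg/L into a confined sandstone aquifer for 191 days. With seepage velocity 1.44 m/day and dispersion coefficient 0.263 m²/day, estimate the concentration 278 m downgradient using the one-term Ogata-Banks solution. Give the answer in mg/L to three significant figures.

2.98 mg/L

For a continuous step input, C/C₀ ≈ ½·erfc((x−vt)/(2√(Dt))).
vt = 1.44 × 191 = 275.04 m and 2√(Dt) = 2√(0.263 × 191) = 14.18 m.
Argument (x−vt)/(2√(Dt)) = (278 − 275.04)/14.18 = 0.2087; ½·erfc(0.2087) = 0.3839.
C = 7.77 × 0.3839 = 2.98 mg/L.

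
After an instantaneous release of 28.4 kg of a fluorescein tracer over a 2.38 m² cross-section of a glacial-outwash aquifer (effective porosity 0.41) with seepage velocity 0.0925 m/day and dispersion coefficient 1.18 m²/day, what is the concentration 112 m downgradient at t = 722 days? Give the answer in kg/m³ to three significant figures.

For an instantaneous plane source, C(x,t) = M/(n_e·A·√(4πDt)) · exp(−(x−vt)²/(4Dt)), with n_e·A the pore (flow) area.
Plume center vt = 0.0925 × 722 = 66.785 m, so the well at 112 m is 45.215 m downgradient of the peak.
√(4πDt) = 103.5 m, giving peak height M/(n_e·A·√(4πDt)) = 28.4/(0.41 × 2.38 × 103.5) = 0.2812 kg/m³.
(x−vt)²/(4Dt) = (45.215)²/(4 × 1.18 × 722) = 0.5999; exp(−0.5999) = 0.5489.
C = 0.2812 × 0.5489 = 0.154 kg/m³.

0.154 kg/m³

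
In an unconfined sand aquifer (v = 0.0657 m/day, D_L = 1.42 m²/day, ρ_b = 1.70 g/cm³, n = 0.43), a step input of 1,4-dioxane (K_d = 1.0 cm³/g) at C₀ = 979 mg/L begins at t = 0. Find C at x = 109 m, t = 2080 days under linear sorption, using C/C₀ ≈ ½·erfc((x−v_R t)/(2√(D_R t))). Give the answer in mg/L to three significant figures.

9.01 mg/L

Retardation factor R = 1 + ρ_b·K_d/n = 1 + 1.70 × 1.0/0.43 = 4.953.
Sorption retards both mechanisms: v_R = v/R = 0.01326 m/day, D_R = D/R = 0.2867 m²/day.
v_R·t = 0.01326 × 2080 = 27.5808 m; 2√(D_R t) = 48.84 m; argument = (109 − 27.5808)/48.84 = 1.667.
C = C₀ × ½·erfc(1.667) = 979 × 0.009199 = 9.01 mg/L.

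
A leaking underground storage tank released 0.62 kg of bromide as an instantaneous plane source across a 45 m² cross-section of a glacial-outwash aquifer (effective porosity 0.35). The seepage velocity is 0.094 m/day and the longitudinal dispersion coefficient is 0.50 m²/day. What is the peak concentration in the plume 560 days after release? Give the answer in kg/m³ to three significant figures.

The peak of an instantaneous 1D plume sits at x = vt; there the Gaussian factor is 1 and C_max = M/(n_e·A·√(4πDt)), where n_e·A is the pore area the mass is dissolved in.
√(4πDt) = √(4π × 0.50 × 560) = 59.32 m, so C_max = 0.62/(0.35 × 45 × 59.32) = 0.000664 kg/m³.

0.000664 kg/m³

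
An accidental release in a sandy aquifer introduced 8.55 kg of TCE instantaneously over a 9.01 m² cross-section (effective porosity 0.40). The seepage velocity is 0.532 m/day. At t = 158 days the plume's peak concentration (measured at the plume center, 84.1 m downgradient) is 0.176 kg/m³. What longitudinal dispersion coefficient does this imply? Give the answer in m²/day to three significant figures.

0.0915 m²/day

At the plume center C_max = M/(n_e·A·√(4πDt)), so D = M²/(4πt·(n_e·A·C_max)²).
n_e·A·C_max = 0.40 × 9.01 × 0.176 = 0.6343 kg/m.
D = 8.55²/(4π × 158 × 0.6343²) = 0.0915 m²/day.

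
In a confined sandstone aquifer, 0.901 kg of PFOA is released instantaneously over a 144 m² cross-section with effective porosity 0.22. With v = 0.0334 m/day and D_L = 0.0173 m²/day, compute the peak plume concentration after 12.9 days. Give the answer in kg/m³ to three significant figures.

The peak of an instantaneous 1D plume sits at x = vt; there the Gaussian factor is 1 and C_max = M/(n_e·A·√(4πDt)), where n_e·A is the pore area the mass is dissolved in.
√(4πDt) = √(4π × 0.0173 × 12.9) = 1.675 m, so C_max = 0.901/(0.22 × 144 × 1.675) = 0.0170 kg/m³.

0.0170 kg/m³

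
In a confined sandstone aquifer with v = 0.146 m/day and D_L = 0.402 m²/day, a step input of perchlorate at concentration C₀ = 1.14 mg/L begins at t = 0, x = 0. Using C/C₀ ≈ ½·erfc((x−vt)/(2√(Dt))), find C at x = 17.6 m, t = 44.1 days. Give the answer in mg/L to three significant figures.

For a continuous step input, C/C₀ ≈ ½·erfc((x−vt)/(2√(Dt))).
vt = 0.146 × 44.1 = 6.4386 m and 2√(Dt) = 2√(0.402 × 44.1) = 8.421 m.
Argument (x−vt)/(2√(Dt)) = (17.6 − 6.4386)/8.421 = 1.325; ½·erfc(1.325) = 0.03048.
C = 1.14 × 0.03048 = 0.0347 mg/L.

0.0347 mg/L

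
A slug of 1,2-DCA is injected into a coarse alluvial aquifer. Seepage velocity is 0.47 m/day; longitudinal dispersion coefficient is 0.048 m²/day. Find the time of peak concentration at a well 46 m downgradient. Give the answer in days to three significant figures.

97.7 days

For the 1D instantaneous-source solution, setting ∂C/∂t = 0 at fixed x gives v²t² + 2Dt − x² = 0, so t = (√(D² + v²x²) − D)/v².
√(D² + v²x²) = √(0.048² + 0.47² × 46²) = 21.62; v² = 0.2209.
t = (21.62 − 0.048)/0.2209 = 97.7 days (vs. the pure-advection estimate x/v = 97.9 d).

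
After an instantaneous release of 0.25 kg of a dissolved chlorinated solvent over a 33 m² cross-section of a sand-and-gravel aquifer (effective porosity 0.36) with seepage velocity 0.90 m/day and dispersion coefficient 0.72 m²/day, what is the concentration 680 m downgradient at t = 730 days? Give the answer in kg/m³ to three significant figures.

For an instantaneous plane source, C(x,t) = M/(n_e·A·√(4πDt)) · exp(−(x−vt)²/(4Dt)), with n_e·A the pore (flow) area.
Plume center vt = 0.90 × 730 = 657 m, so the well at 680 m is 23 m downgradient of the peak.
√(4πDt) = 81.27 m, giving peak height M/(n_e·A·√(4πDt)) = 0.25/(0.36 × 33 × 81.27) = 0.0002589 kg/m³.
(x−vt)²/(4Dt) = (23)²/(4 × 0.72 × 730) = 0.2516; exp(−0.2516) = 0.7776.
C = 0.0002589 × 0.7776 = 0.000201 kg/m³.

0.000201 kg/m³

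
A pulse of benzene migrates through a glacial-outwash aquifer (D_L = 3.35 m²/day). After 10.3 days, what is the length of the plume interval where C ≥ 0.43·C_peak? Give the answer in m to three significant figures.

The plume is Gaussian with σ = √(2Dt) = √(2 × 3.35 × 10.3) = 8.307 m.
C/C_peak = exp(−Δx²/(2σ²)) = 0.43 ⇒ Δx = σ·√(−2 ln 0.43) = 8.307 × 1.299 = 10.79 m.
Width = 2Δx = 21.6 m.

21.6 m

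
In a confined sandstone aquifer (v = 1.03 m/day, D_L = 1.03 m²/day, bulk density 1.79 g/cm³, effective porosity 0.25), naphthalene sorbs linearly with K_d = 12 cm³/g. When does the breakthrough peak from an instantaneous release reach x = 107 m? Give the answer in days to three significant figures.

8950 days

Retardation factor R = 1 + ρ_b·K_d/n = 1 + 1.79 × 12/0.25 = 86.92.
Sorption retards both mechanisms: v_R = v/R = 0.01185 m/day, D_R = D/R = 0.01185 m²/day.
Peak time from v_R²t² + 2D_R t − x² = 0: t = (√(D_R² + v_R²x²) − D_R)/v_R².
√(D_R² + v_R²x²) = √(0.01185² + 0.01185² × 107²) = 1.268; v_R² = 0.0001404.
t = (1.268 − 0.01185)/0.0001404 = 8950 days.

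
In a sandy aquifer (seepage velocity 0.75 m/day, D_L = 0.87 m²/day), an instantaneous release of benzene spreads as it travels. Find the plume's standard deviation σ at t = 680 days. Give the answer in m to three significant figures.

34.4 m

Dispersive spreading gives a Gaussian with σ² = 2Dt; advection only shifts the center.
σ = √(2 × 0.87 × 680) = 34.4 m.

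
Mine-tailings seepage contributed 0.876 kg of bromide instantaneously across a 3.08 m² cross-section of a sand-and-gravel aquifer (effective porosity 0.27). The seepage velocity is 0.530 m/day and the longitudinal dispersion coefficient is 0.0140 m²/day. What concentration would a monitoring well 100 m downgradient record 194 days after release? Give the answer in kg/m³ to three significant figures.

For an instantaneous plane source, C(x,t) = M/(n_e·A·√(4πDt)) · exp(−(x−vt)²/(4Dt)), with n_e·A the pore (flow) area.
Plume center vt = 0.530 × 194 = 102.82 m, so the well at 100 m is 2.82 m upgradient of the peak.
√(4πDt) = 5.842 m, giving peak height M/(n_e·A·√(4πDt)) = 0.876/(0.27 × 3.08 × 5.842) = 0.1803 kg/m³.
(x−vt)²/(4Dt) = (-2.82)²/(4 × 0.0140 × 194) = 0.7320; exp(−0.7320) = 0.4809.
C = 0.1803 × 0.4809 = 0.0867 kg/m³.

0.0867 kg/m³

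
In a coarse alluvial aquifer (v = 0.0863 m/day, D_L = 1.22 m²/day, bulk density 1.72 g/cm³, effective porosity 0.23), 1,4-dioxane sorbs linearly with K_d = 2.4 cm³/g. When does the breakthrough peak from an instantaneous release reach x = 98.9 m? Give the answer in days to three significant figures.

18800 days

Retardation factor R = 1 + ρ_b·K_d/n = 1 + 1.72 × 2.4/0.23 = 18.95.
Sorption retards both mechanisms: v_R = v/R = 0.004554 m/day, D_R = D/R = 0.06438 m²/day.
Peak time from v_R²t² + 2D_R t − x² = 0: t = (√(D_R² + v_R²x²) − D_R)/v_R².
√(D_R² + v_R²x²) = √(0.06438² + 0.004554² × 98.9²) = 0.4550; v_R² = 2.074e-05.
t = (0.4550 − 0.06438)/2.074e-05 = 18800 days.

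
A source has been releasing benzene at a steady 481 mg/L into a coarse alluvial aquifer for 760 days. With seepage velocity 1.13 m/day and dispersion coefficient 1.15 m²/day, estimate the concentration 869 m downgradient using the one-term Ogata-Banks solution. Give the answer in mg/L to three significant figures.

194 mg/L

For a continuous step input, C/C₀ ≈ ½·erfc((x−vt)/(2√(Dt))).
vt = 1.13 × 760 = 858.8 m and 2√(Dt) = 2√(1.15 × 760) = 59.13 m.
Argument (x−vt)/(2√(Dt)) = (869 − 858.8)/59.13 = 0.1725; ½·erfc(0.1725) = 0.4036.
C = 481 × 0.4036 = 194 mg/L.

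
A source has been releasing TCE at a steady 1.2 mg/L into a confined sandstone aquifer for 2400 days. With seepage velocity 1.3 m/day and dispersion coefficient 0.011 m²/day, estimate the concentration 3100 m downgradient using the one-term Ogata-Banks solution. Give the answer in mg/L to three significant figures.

1.20 mg/L

For a continuous step input, C/C₀ ≈ ½·erfc((x−vt)/(2√(Dt))).
vt = 1.3 × 2400 = 3120 m and 2√(Dt) = 2√(0.011 × 2400) = 10.28 m.
Argument (x−vt)/(2√(Dt)) = (3100 − 3120)/10.28 = -1.946; ½·erfc(-1.946) = 0.9970.
C = 1.2 × 0.9970 = 1.20 mg/L.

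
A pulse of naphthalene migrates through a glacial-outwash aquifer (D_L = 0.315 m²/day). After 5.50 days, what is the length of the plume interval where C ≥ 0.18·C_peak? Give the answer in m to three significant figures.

The plume is Gaussian with σ = √(2Dt) = √(2 × 0.315 × 5.50) = 1.861 m.
C/C_peak = exp(−Δx²/(2σ²)) = 0.18 ⇒ Δx = σ·√(−2 ln 0.18) = 1.861 × 1.852 = 3.447 m.
Width = 2Δx = 6.89 m.

6.89 m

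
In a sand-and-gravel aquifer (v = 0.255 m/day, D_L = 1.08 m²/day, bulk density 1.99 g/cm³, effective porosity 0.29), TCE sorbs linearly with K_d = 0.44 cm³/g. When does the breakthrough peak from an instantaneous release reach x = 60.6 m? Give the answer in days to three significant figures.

Retardation factor R = 1 + ρ_b·K_d/n = 1 + 1.99 × 0.44/0.29 = 4.019.
Sorption retards both mechanisms: v_R = v/R = 0.06345 m/day, D_R = D/R = 0.2687 m²/day.
Peak time from v_R²t² + 2D_R t − x² = 0: t = (√(D_R² + v_R²x²) − D_R)/v_R².
√(D_R² + v_R²x²) = √(0.2687² + 0.06345² × 60.6²) = 3.854; v_R² = 0.004026.
t = (3.854 − 0.2687)/0.004026 = 891 days.

891 days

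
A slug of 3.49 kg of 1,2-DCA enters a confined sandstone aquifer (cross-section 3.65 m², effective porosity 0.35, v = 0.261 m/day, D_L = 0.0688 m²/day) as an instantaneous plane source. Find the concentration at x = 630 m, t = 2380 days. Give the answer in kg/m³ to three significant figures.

0.0535 kg/m³

For an instantaneous plane source, C(x,t) = M/(n_e·A·√(4πDt)) · exp(−(x−vt)²/(4Dt)), with n_e·A the pore (flow) area.
Plume center vt = 0.261 × 2380 = 621.18 m, so the well at 630 m is 8.82 m downgradient of the peak.
√(4πDt) = 45.36 m, giving peak height M/(n_e·A·√(4πDt)) = 3.49/(0.35 × 3.65 × 45.36) = 0.06023 kg/m³.
(x−vt)²/(4Dt) = (8.82)²/(4 × 0.0688 × 2380) = 0.1188; exp(−0.1188) = 0.8880.
C = 0.06023 × 0.8880 = 0.0535 kg/m³.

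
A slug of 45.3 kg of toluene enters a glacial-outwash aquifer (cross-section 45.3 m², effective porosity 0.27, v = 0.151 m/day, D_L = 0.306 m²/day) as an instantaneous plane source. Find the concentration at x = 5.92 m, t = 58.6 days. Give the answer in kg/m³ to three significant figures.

0.219 kg/m³

For an instantaneous plane source, C(x,t) = M/(n_e·A·√(4πDt)) · exp(−(x−vt)²/(4Dt)), with n_e·A the pore (flow) area.
Plume center vt = 0.151 × 58.6 = 8.8486 m, so the well at 5.92 m is 2.9286 m upgradient of the peak.
√(4πDt) = 15.01 m, giving peak height M/(n_e·A·√(4πDt)) = 45.3/(0.27 × 45.3 × 15.01) = 0.2467 kg/m³.
(x−vt)²/(4Dt) = (-2.9286)²/(4 × 0.306 × 58.6) = 0.1196; exp(−0.1196) = 0.8873.
C = 0.2467 × 0.8873 = 0.219 kg/m³.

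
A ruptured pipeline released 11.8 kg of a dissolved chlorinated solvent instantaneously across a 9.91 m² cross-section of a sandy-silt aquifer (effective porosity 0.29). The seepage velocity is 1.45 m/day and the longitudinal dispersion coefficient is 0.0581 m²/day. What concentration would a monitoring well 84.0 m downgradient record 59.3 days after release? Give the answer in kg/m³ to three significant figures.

For an instantaneous plane source, C(x,t) = M/(n_e·A·√(4πDt)) · exp(−(x−vt)²/(4Dt)), with n_e·A the pore (flow) area.
Plume center vt = 1.45 × 59.3 = 85.985 m, so the well at 84.0 m is 1.985 m upgradient of the peak.
√(4πDt) = 6.580 m, giving peak height M/(n_e·A·√(4πDt)) = 11.8/(0.29 × 9.91 × 6.580) = 0.6240 kg/m³.
(x−vt)²/(4Dt) = (-1.985)²/(4 × 0.0581 × 59.3) = 0.2859; exp(−0.2859) = 0.7513.
C = 0.6240 × 0.7513 = 0.469 kg/m³.

0.469 kg/m³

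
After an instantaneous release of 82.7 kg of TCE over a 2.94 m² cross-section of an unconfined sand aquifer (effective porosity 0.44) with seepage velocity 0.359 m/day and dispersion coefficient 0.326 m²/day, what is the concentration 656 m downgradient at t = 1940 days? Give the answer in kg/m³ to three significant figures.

For an instantaneous plane source, C(x,t) = M/(n_e·A·√(4πDt)) · exp(−(x−vt)²/(4Dt)), with n_e·A the pore (flow) area.
Plume center vt = 0.359 × 1940 = 696.46 m, so the well at 656 m is 40.46 m upgradient of the peak.
√(4πDt) = 89.15 m, giving peak height M/(n_e·A·√(4πDt)) = 82.7/(0.44 × 2.94 × 89.15) = 0.7171 kg/m³.
(x−vt)²/(4Dt) = (-40.46)²/(4 × 0.326 × 1940) = 0.6471; exp(−0.6471) = 0.5236.
C = 0.7171 × 0.5236 = 0.375 kg/m³.

0.375 kg/m³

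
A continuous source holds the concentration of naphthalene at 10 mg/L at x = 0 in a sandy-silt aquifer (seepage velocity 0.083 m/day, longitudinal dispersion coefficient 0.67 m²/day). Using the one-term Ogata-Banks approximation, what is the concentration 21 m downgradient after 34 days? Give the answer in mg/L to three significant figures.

0.0354 mg/L

For a continuous step input, C/C₀ ≈ ½·erfc((x−vt)/(2√(Dt))).
vt = 0.083 × 34 = 2.822 m and 2√(Dt) = 2√(0.67 × 34) = 9.546 m.
Argument (x−vt)/(2√(Dt)) = (21 − 2.822)/9.546 = 1.904; ½·erfc(1.904) = 0.003544.
C = 10 × 0.003544 = 0.0354 mg/L.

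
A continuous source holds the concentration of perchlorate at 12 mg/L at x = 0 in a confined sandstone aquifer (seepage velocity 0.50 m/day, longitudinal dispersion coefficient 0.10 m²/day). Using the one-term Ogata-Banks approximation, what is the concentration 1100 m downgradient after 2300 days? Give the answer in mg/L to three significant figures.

For a continuous step input, C/C₀ ≈ ½·erfc((x−vt)/(2√(Dt))).
vt = 0.50 × 2300 = 1150 m and 2√(Dt) = 2√(0.10 × 2300) = 30.33 m.
Argument (x−vt)/(2√(Dt)) = (1100 − 1150)/30.33 = -1.649; ½·erfc(-1.649) = 0.9902.
C = 12 × 0.9902 = 11.9 mg/L.

11.9 mg/L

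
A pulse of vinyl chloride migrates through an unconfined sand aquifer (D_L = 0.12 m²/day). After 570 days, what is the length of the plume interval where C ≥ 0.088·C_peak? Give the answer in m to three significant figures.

51.6 m

The plume is Gaussian with σ = √(2Dt) = √(2 × 0.12 × 570) = 11.70 m.
C/C_peak = exp(−Δx²/(2σ²)) = 0.088 ⇒ Δx = σ·√(−2 ln 0.088) = 11.70 × 2.205 = 25.80 m.
Width = 2Δx = 51.6 m.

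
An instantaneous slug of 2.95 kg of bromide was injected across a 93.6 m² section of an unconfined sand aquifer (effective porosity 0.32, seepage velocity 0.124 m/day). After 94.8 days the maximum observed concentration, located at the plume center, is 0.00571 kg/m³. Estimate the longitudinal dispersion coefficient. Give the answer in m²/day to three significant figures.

At the plume center C_max = M/(n_e·A·√(4πDt)), so D = M²/(4πt·(n_e·A·C_max)²).
n_e·A·C_max = 0.32 × 93.6 × 0.00571 = 0.1710 kg/m.
D = 2.95²/(4π × 94.8 × 0.1710²) = 0.250 m²/day.

0.250 m²/day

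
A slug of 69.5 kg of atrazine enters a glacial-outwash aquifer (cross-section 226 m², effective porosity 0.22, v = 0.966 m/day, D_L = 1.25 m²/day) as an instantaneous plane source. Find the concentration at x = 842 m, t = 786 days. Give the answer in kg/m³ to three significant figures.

0.00221 kg/m³

For an instantaneous plane source, C(x,t) = M/(n_e·A·√(4πDt)) · exp(−(x−vt)²/(4Dt)), with n_e·A the pore (flow) area.
Plume center vt = 0.966 × 786 = 759.276 m, so the well at 842 m is 82.724 m downgradient of the peak.
√(4πDt) = 111.1 m, giving peak height M/(n_e·A·√(4πDt)) = 69.5/(0.22 × 226 × 111.1) = 0.01258 kg/m³.
(x−vt)²/(4Dt) = (82.724)²/(4 × 1.25 × 786) = 1.741; exp(−1.741) = 0.1753.
C = 0.01258 × 0.1753 = 0.00221 kg/m³.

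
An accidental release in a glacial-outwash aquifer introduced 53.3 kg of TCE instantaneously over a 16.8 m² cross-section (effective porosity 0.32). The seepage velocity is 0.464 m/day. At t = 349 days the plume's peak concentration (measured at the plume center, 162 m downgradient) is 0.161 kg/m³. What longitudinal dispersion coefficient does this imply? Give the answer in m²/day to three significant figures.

At the plume center C_max = M/(n_e·A·√(4πDt)), so D = M²/(4πt·(n_e·A·C_max)²).
n_e·A·C_max = 0.32 × 16.8 × 0.161 = 0.8655 kg/m.
D = 53.3²/(4π × 349 × 0.8655²) = 0.865 m²/day.

0.865 m²/day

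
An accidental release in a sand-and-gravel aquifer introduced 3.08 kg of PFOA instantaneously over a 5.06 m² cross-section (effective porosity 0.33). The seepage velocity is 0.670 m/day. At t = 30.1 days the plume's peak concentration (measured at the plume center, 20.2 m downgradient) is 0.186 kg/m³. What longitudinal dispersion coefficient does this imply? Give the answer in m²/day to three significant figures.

0.260 m²/day

At the plume center C_max = M/(n_e·A·√(4πDt)), so D = M²/(4πt·(n_e·A·C_max)²).
n_e·A·C_max = 0.33 × 5.06 × 0.186 = 0.3106 kg/m.
D = 3.08²/(4π × 30.1 × 0.3106²) = 0.260 m²/day.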